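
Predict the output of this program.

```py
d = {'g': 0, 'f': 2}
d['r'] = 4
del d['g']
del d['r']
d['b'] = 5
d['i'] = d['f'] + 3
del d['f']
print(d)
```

d['r'] = 4 → {'g': 0, 'f': 2, 'r': 4}
del 'g' → {'f': 2, 'r': 4}
del 'r' → {'f': 2}
d['b'] = 5 → {'f': 2, 'b': 5}
d['i'] = d['f']+3 = 5 → {'f': 2, 'b': 5, 'i': 5}
del 'f' → {'b': 5, 'i': 5}

{'b': 5, 'i': 5}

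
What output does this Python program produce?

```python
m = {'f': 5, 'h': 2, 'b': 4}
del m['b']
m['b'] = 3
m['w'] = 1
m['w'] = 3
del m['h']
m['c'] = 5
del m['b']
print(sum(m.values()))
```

del 'b' → {'f': 5, 'h': 2}
m['b'] = 3 → {'f': 5, 'h': 2, 'b': 3}
m['w'] = 1 → {'f': 5, 'h': 2, 'b': 3, 'w': 1}
m['w'] = 3 → {'f': 5, 'h': 2, 'b': 3, 'w': 3}
del 'h' → {'f': 5, 'b': 3, 'w': 3}
m['c'] = 5 → {'f': 5, 'b': 3, 'w': 3, 'c': 5}
del 'b' → {'f': 5, 'w': 3, 'c': 5}
sum of values = 13

13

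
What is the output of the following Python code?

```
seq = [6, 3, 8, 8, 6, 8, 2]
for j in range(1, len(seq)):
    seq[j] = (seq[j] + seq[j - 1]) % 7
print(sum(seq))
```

28

j=1: seq[1] = (3+6)%7 = 2 → [6, 2, 8, 8, 6, 8, 2]
j=2: seq[2] = (8+2)%7 = 3 → [6, 2, 3, 8, 6, 8, 2]
j=3: seq[3] = (8+3)%7 = 4 → [6, 2, 3, 4, 6, 8, 2]
j=4: seq[4] = (6+4)%7 = 3 → [6, 2, 3, 4, 3, 8, 2]
j=5: seq[5] = (8+3)%7 = 4 → [6, 2, 3, 4, 3, 4, 2]
j=6: seq[6] = (2+4)%7 = 6 → [6, 2, 3, 4, 3, 4, 6]
sum = 28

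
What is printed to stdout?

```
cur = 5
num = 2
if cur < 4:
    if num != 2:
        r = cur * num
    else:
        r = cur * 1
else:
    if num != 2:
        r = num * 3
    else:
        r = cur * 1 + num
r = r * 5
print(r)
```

35

cur=5, num=2
cur < 4 is False; num != 2 is False
→ r = cur * 1 + num = 7
r = 7*5 = 35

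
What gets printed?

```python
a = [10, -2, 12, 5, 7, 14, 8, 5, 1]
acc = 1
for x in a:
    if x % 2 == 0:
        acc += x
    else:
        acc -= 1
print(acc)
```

39

x=10: even, acc = 1+10 = 11
x=-2: even, acc = 11+(-2) = 9
x=12: even, acc = 9+12 = 21
x=5: not even, acc = 21-1 = 20
x=7: not even, acc = 20-1 = 19
x=14: even, acc = 19+14 = 33
x=8: even, acc = 33+8 = 41
x=5: not even, acc = 41-1 = 40
x=1: not even, acc = 40-1 = 39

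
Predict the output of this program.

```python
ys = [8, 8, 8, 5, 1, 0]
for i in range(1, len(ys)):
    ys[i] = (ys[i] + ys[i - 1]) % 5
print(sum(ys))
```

17

i=1: ys[1] = (8+8)%5 = 1 → [8, 1, 8, 5, 1, 0]
i=2: ys[2] = (8+1)%5 = 4 → [8, 1, 4, 5, 1, 0]
i=3: ys[3] = (5+4)%5 = 4 → [8, 1, 4, 4, 1, 0]
i=4: ys[4] = (1+4)%5 = 0 → [8, 1, 4, 4, 0, 0]
i=5: ys[5] = (0+0)%5 = 0 → [8, 1, 4, 4, 0, 0]
sum = 17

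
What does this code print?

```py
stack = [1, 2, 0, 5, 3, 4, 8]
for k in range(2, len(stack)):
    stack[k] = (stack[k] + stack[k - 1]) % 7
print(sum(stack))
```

9

k=2: stack[2] = (0+2)%7 = 2 → [1, 2, 2, 5, 3, 4, 8]
k=3: stack[3] = (5+2)%7 = 0 → [1, 2, 2, 0, 3, 4, 8]
k=4: stack[4] = (3+0)%7 = 3 → [1, 2, 2, 0, 3, 4, 8]
k=5: stack[5] = (4+3)%7 = 0 → [1, 2, 2, 0, 3, 0, 8]
k=6: stack[6] = (8+0)%7 = 1 → [1, 2, 2, 0, 3, 0, 1]
sum = 9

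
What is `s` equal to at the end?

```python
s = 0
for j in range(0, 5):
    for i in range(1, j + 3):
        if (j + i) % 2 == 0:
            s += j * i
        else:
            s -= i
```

j=0,i=1: odd sum, s = 0-1 = -1
j=0,i=2: even sum, s = (-1)+0 = -1
j=1,i=1: even sum, s = (-1)+1 = 0
j=1,i=2: odd sum, s = 0-2 = -2
j=1,i=3: even sum, s = (-2)+3 = 1
j=2,i=1: odd sum, s = 1-1 = 0
j=2,i=2: even sum, s = 0+4 = 4
j=2,i=3: odd sum, s = 4-3 = 1
j=2,i=4: even sum, s = 1+8 = 9
j=3,i=1: even sum, s = 9+3 = 12
j=3,i=2: odd sum, s = 12-2 = 10
j=3,i=3: even sum, s = 10+9 = 19
j=3,i=4: odd sum, s = 19-4 = 15
j=3,i=5: even sum, s = 15+15 = 30
j=4,i=1: odd sum, s = 30-1 = 29
j=4,i=2: even sum, s = 29+8 = 37
j=4,i=3: odd sum, s = 37-3 = 34
j=4,i=4: even sum, s = 34+16 = 50
j=4,i=5: odd sum, s = 50-5 = 45
j=4,i=6: even sum, s = 45+24 = 69

69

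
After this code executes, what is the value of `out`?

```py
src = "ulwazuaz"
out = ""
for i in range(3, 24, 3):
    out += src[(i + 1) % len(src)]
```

'zzwuuaa'

i=3: add src[4]='z' → 'z'
i=6: add src[7]='z' → 'zz'
i=9: add src[2]='w' → 'zzw'
i=12: add src[5]='u' → 'zzwu'
i=15: add src[0]='u' → 'zzwuu'
i=18: add src[3]='a' → 'zzwuua'
i=21: add src[6]='a' → 'zzwuuaa'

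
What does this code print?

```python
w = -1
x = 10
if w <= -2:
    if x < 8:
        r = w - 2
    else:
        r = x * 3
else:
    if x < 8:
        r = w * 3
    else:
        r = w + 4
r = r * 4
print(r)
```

w=-1, x=10
w <= -2 is False; x < 8 is False
→ r = w + 4 = 3
r = 3*4 = 12

12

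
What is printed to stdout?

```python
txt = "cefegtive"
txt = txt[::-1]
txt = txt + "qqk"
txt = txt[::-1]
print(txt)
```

kqqcefegtive

reverse → 'evitgefec'
+ 'qqk' → 'evitgefecqqk'
reverse → 'kqqcefegtive'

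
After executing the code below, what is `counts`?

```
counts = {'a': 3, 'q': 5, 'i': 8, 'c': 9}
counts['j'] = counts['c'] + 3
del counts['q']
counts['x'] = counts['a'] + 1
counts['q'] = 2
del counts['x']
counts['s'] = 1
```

{'a': 3, 'i': 8, 'c': 9, 'j': 12, 'q': 2, 's': 1}

counts['j'] = counts['c']+3 = 12 → {'a': 3, 'q': 5, 'i': 8, 'c': 9, 'j': 12}
del 'q' → {'a': 3, 'i': 8, 'c': 9, 'j': 12}
counts['x'] = counts['a']+1 = 4 → {'a': 3, 'i': 8, 'c': 9, 'j': 12, 'x': 4}
counts['q'] = 2 → {'a': 3, 'i': 8, 'c': 9, 'j': 12, 'x': 4, 'q': 2}
del 'x' → {'a': 3, 'i': 8, 'c': 9, 'j': 12, 'q': 2}
counts['s'] = 1 → {'a': 3, 'i': 8, 'c': 9, 'j': 12, 'q': 2, 's': 1}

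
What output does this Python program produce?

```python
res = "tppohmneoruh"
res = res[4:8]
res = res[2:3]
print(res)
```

slice [4:8] → 'hmne'
slice [2:3] → 'n'

n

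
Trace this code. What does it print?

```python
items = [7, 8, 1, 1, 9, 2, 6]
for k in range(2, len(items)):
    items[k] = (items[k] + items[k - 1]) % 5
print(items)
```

k=2: items[2] = (1+8)%5 = 4 → [7, 8, 4, 1, 9, 2, 6]
k=3: items[3] = (1+4)%5 = 0 → [7, 8, 4, 0, 9, 2, 6]
k=4: items[4] = (9+0)%5 = 4 → [7, 8, 4, 0, 4, 2, 6]
k=5: items[5] = (2+4)%5 = 1 → [7, 8, 4, 0, 4, 1, 6]
k=6: items[6] = (6+1)%5 = 2 → [7, 8, 4, 0, 4, 1, 2]

[7, 8, 4, 0, 4, 1, 2]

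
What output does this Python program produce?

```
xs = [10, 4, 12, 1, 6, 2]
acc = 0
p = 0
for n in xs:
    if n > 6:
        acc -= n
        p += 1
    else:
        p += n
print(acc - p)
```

n=10: >6, acc = 0-10 = -10; p=1
n=4: not >6; p=5
n=12: >6, acc = (-10)-12 = -22; p=6
n=1: not >6; p=7
n=6: not >6; p=13
n=2: not >6; p=15
acc-p = (-22)-15 = -37

-37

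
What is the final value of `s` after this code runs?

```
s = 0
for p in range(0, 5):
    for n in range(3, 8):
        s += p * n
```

p=0,n=3: s = 0+0 = 0
p=0,n=4: s = 0+0 = 0
p=0,n=5: s = 0+0 = 0
p=0,n=6: s = 0+0 = 0
p=0,n=7: s = 0+0 = 0
p=1,n=3: s = 0+3 = 3
p=1,n=4: s = 3+4 = 7
p=1,n=5: s = 7+5 = 12
p=1,n=6: s = 12+6 = 18
p=1,n=7: s = 18+7 = 25
p=2,n=3: s = 25+6 = 31
p=2,n=4: s = 31+8 = 39
p=2,n=5: s = 39+10 = 49
p=2,n=6: s = 49+12 = 61
p=2,n=7: s = 61+14 = 75
p=3,n=3: s = 75+9 = 84
p=3,n=4: s = 84+12 = 96
p=3,n=5: s = 96+15 = 111
p=3,n=6: s = 111+18 = 129
p=3,n=7: s = 129+21 = 150
p=4,n=3: s = 150+12 = 162
p=4,n=4: s = 162+16 = 178
p=4,n=5: s = 178+20 = 198
p=4,n=6: s = 198+24 = 222
p=4,n=7: s = 222+28 = 250

250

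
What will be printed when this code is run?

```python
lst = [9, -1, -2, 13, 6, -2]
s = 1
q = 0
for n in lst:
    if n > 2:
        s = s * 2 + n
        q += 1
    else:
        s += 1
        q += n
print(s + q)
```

n=9: >2, s = 1*2+9 = 11; q=1
n=-1: not >2, s = 11+1 = 12; q=0
n=-2: not >2, s = 12+1 = 13; q=-2
n=13: >2, s = 13*2+13 = 39; q=-1
n=6: >2, s = 39*2+6 = 84; q=0
n=-2: not >2, s = 84+1 = 85; q=-2
s+q = 85+(-2) = 83

83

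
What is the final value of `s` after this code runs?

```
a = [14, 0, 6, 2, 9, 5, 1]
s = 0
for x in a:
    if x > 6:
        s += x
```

x=14: >6, s = 0+14 = 14
x=0: not >6
x=6: not >6
x=2: not >6
x=9: >6, s = 14+9 = 23
x=5: not >6
x=1: not >6

23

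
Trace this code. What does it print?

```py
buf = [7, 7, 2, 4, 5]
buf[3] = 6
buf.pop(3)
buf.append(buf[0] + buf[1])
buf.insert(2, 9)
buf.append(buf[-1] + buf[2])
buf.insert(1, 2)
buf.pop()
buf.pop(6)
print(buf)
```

[7, 2, 7, 9, 2, 5]

buf[3] = 6 → [7, 7, 2, 6, 5]
pop(3) removes 6 → [7, 7, 2, 5]
append buf[0]+buf[1] = 7+7 = 14 → [7, 7, 2, 5, 14]
insert 9 at 2 → [7, 7, 9, 2, 5, 14]
append buf[-1]+buf[2] = 14+9 = 23 → [7, 7, 9, 2, 5, 14, 23]
insert 2 at 1 → [7, 2, 7, 9, 2, 5, 14, 23]
pop() removes 23 → [7, 2, 7, 9, 2, 5, 14]
pop(6) removes 14 → [7, 2, 7, 9, 2, 5]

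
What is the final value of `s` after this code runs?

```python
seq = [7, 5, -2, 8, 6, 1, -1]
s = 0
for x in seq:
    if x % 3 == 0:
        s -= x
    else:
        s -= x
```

-24

x=7: not %3==0, s = 0-7 = -7
x=5: not %3==0, s = (-7)-5 = -12
x=-2: not %3==0, s = (-12)-(-2) = -10
x=8: not %3==0, s = (-10)-8 = -18
x=6: %3==0, s = (-18)-6 = -24
x=1: not %3==0, s = (-24)-1 = -25
x=-1: not %3==0, s = (-25)-(-1) = -24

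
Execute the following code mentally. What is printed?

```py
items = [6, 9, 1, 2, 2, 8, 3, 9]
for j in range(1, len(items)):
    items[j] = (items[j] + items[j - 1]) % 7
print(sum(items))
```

j=1: items[1] = (9+6)%7 = 1 → [6, 1, 1, 2, 2, 8, 3, 9]
j=2: items[2] = (1+1)%7 = 2 → [6, 1, 2, 2, 2, 8, 3, 9]
j=3: items[3] = (2+2)%7 = 4 → [6, 1, 2, 4, 2, 8, 3, 9]
j=4: items[4] = (2+4)%7 = 6 → [6, 1, 2, 4, 6, 8, 3, 9]
j=5: items[5] = (8+6)%7 = 0 → [6, 1, 2, 4, 6, 0, 3, 9]
j=6: items[6] = (3+0)%7 = 3 → [6, 1, 2, 4, 6, 0, 3, 9]
j=7: items[7] = (9+3)%7 = 5 → [6, 1, 2, 4, 6, 0, 3, 5]
sum = 27

27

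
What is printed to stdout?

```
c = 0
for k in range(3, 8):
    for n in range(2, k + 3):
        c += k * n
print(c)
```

775

k=3,n=2: c = 0+6 = 6
k=3,n=3: c = 6+9 = 15
k=3,n=4: c = 15+12 = 27
k=3,n=5: c = 27+15 = 42
k=4,n=2: c = 42+8 = 50
k=4,n=3: c = 50+12 = 62
k=4,n=4: c = 62+16 = 78
k=4,n=5: c = 78+20 = 98
k=4,n=6: c = 98+24 = 122
k=5,n=2: c = 122+10 = 132
k=5,n=3: c = 132+15 = 147
k=5,n=4: c = 147+20 = 167
k=5,n=5: c = 167+25 = 192
k=5,n=6: c = 192+30 = 222
k=5,n=7: c = 222+35 = 257
k=6,n=2: c = 257+12 = 269
k=6,n=3: c = 269+18 = 287
k=6,n=4: c = 287+24 = 311
k=6,n=5: c = 311+30 = 341
k=6,n=6: c = 341+36 = 377
k=6,n=7: c = 377+42 = 419
k=6,n=8: c = 419+48 = 467
k=7,n=2: c = 467+14 = 481
k=7,n=3: c = 481+21 = 502
k=7,n=4: c = 502+28 = 530
k=7,n=5: c = 530+35 = 565
k=7,n=6: c = 565+42 = 607
k=7,n=7: c = 607+49 = 656
k=7,n=8: c = 656+56 = 712
k=7,n=9: c = 712+63 = 775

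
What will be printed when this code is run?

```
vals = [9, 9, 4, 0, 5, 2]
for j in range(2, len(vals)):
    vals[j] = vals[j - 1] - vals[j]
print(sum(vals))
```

26

j=2: vals[2] = 9-4 = 5 → [9, 9, 5, 0, 5, 2]
j=3: vals[3] = 5-0 = 5 → [9, 9, 5, 5, 5, 2]
j=4: vals[4] = 5-5 = 0 → [9, 9, 5, 5, 0, 2]
j=5: vals[5] = 0-2 = -2 → [9, 9, 5, 5, 0, -2]
sum = 26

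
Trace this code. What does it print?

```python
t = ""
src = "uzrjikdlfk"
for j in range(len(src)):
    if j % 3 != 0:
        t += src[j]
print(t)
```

zriklf

j=0: skip
j=1: add 'z' → 'z'
j=2: add 'r' → 'zr'
j=3: skip
j=4: add 'i' → 'zri'
j=5: add 'k' → 'zrik'
j=6: skip
j=7: add 'l' → 'zrikl'
j=8: add 'f' → 'zriklf'
j=9: skip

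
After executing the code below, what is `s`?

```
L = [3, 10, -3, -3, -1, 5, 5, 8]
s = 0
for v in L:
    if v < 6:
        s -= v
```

v=3: <6, s = 0-3 = -3
v=10: not <6
v=-3: <6, s = (-3)-(-3) = 0
v=-3: <6, s = 0-(-3) = 3
v=-1: <6, s = 3-(-1) = 4
v=5: <6, s = 4-5 = -1
v=5: <6, s = (-1)-5 = -6
v=8: not <6

-6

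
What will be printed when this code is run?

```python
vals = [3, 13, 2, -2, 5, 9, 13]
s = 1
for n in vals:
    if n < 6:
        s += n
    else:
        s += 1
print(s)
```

12

n=3: <6, s = 1+3 = 4
n=13: not <6, s = 4+1 = 5
n=2: <6, s = 5+2 = 7
n=-2: <6, s = 7+(-2) = 5
n=5: <6, s = 5+5 = 10
n=9: not <6, s = 10+1 = 11
n=13: not <6, s = 11+1 = 12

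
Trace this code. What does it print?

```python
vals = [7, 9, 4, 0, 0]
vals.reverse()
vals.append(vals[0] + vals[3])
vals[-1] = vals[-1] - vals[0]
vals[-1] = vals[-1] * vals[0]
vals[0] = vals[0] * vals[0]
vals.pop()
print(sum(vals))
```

reverse → [0, 0, 4, 9, 7]
append vals[0]+vals[3] = 0+9 = 9 → [0, 0, 4, 9, 7, 9]
vals[-1] = vals[-1]-vals[0] = 9-0 = 9 → [0, 0, 4, 9, 7, 9]
vals[-1] = vals[-1]*vals[0] = 9*0 = 0 → [0, 0, 4, 9, 7, 0]
vals[0] = vals[0]*vals[0] = 0*0 = 0 → [0, 0, 4, 9, 7, 0]
pop() removes 0 → [0, 0, 4, 9, 7]
sum = 20

20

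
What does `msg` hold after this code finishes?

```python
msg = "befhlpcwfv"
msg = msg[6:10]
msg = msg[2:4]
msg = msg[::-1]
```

slice [6:10] → 'cwfv'
slice [2:4] → 'fv'
reverse → 'vf'

'vf'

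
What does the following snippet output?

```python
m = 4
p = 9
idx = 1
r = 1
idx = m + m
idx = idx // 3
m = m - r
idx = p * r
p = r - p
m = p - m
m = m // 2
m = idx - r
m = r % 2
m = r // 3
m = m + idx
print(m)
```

9

idx = 4+4 = 8
idx = 8//3 = 2
m = 4-1 = 3
idx = 9*1 = 9
p = 1-9 = -8
m = (-8)-3 = -11
m = (-11)//2 = -6
m = 9-1 = 8
m = 1%2 = 1
m = 1//3 = 0
m = 0+9 = 9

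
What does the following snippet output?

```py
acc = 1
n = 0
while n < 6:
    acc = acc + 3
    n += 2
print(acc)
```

n=0: acc = 1+3 = 4
n=2: acc = 4+3 = 7
n=4: acc = 7+3 = 10

10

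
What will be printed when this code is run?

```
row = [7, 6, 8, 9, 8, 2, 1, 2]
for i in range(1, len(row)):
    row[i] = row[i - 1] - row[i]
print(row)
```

i=1: row[1] = 7-6 = 1 → [7, 1, 8, 9, 8, 2, 1, 2]
i=2: row[2] = 1-8 = -7 → [7, 1, -7, 9, 8, 2, 1, 2]
i=3: row[3] = (-7)-9 = -16 → [7, 1, -7, -16, 8, 2, 1, 2]
i=4: row[4] = (-16)-8 = -24 → [7, 1, -7, -16, -24, 2, 1, 2]
i=5: row[5] = (-24)-2 = -26 → [7, 1, -7, -16, -24, -26, 1, 2]
i=6: row[6] = (-26)-1 = -27 → [7, 1, -7, -16, -24, -26, -27, 2]
i=7: row[7] = (-27)-2 = -29 → [7, 1, -7, -16, -24, -26, -27, -29]

[7, 1, -7, -16, -24, -26, -27, -29]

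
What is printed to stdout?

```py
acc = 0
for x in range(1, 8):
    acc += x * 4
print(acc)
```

112

x=1: acc = 0+1*4 = 4
x=2: acc = 4+2*4 = 12
x=3: acc = 12+3*4 = 24
x=4: acc = 24+4*4 = 40
x=5: acc = 40+5*4 = 60
x=6: acc = 60+6*4 = 84
x=7: acc = 84+7*4 = 112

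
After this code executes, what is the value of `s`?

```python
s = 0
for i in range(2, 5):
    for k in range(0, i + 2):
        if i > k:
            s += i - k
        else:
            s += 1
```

i=2,k=0: 2>0, s = 0+2 = 2
i=2,k=1: 2>1, s = 2+1 = 3
i=2,k=2: not 2>2, s = 3+1 = 4
i=2,k=3: not 2>3, s = 4+1 = 5
i=3,k=0: 3>0, s = 5+3 = 8
i=3,k=1: 3>1, s = 8+2 = 10
i=3,k=2: 3>2, s = 10+1 = 11
i=3,k=3: not 3>3, s = 11+1 = 12
i=3,k=4: not 3>4, s = 12+1 = 13
i=4,k=0: 4>0, s = 13+4 = 17
i=4,k=1: 4>1, s = 17+3 = 20
i=4,k=2: 4>2, s = 20+2 = 22
i=4,k=3: 4>3, s = 22+1 = 23
i=4,k=4: not 4>4, s = 23+1 = 24
i=4,k=5: not 4>5, s = 24+1 = 25

25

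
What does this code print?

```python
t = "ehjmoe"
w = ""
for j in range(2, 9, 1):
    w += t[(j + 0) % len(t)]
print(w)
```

j=2: add t[2]='j' → 'j'
j=3: add t[3]='m' → 'jm'
j=4: add t[4]='o' → 'jmo'
j=5: add t[5]='e' → 'jmoe'
j=6: add t[0]='e' → 'jmoee'
j=7: add t[1]='h' → 'jmoeeh'
j=8: add t[2]='j' → 'jmoeehj'

jmoeehj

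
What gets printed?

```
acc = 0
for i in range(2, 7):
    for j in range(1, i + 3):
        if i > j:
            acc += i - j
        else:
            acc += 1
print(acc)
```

50

i=2,j=1: 2>1, acc = 0+1 = 1
i=2,j=2: not 2>2, acc = 1+1 = 2
i=2,j=3: not 2>3, acc = 2+1 = 3
i=2,j=4: not 2>4, acc = 3+1 = 4
i=3,j=1: 3>1, acc = 4+2 = 6
i=3,j=2: 3>2, acc = 6+1 = 7
i=3,j=3: not 3>3, acc = 7+1 = 8
i=3,j=4: not 3>4, acc = 8+1 = 9
i=3,j=5: not 3>5, acc = 9+1 = 10
i=4,j=1: 4>1, acc = 10+3 = 13
i=4,j=2: 4>2, acc = 13+2 = 15
i=4,j=3: 4>3, acc = 15+1 = 16
i=4,j=4: not 4>4, acc = 16+1 = 17
i=4,j=5: not 4>5, acc = 17+1 = 18
i=4,j=6: not 4>6, acc = 18+1 = 19
i=5,j=1: 5>1, acc = 19+4 = 23
i=5,j=2: 5>2, acc = 23+3 = 26
i=5,j=3: 5>3, acc = 26+2 = 28
i=5,j=4: 5>4, acc = 28+1 = 29
i=5,j=5: not 5>5, acc = 29+1 = 30
i=5,j=6: not 5>6, acc = 30+1 = 31
i=5,j=7: not 5>7, acc = 31+1 = 32
i=6,j=1: 6>1, acc = 32+5 = 37
i=6,j=2: 6>2, acc = 37+4 = 41
i=6,j=3: 6>3, acc = 41+3 = 44
i=6,j=4: 6>4, acc = 44+2 = 46
i=6,j=5: 6>5, acc = 46+1 = 47
i=6,j=6: not 6>6, acc = 47+1 = 48
i=6,j=7: not 6>7, acc = 48+1 = 49
i=6,j=8: not 6>8, acc = 49+1 = 50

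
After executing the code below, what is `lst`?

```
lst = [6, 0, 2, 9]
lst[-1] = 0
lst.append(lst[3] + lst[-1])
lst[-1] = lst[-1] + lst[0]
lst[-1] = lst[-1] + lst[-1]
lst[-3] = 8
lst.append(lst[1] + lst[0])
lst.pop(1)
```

[6, 8, 0, 12, 6]

lst[-1] = 0 → [6, 0, 2, 0]
append lst[3]+lst[-1] = 0+0 = 0 → [6, 0, 2, 0, 0]
lst[-1] = lst[-1]+lst[0] = 0+6 = 6 → [6, 0, 2, 0, 6]
lst[-1] = lst[-1]+lst[-1] = 6+6 = 12 → [6, 0, 2, 0, 12]
lst[-3] = 8 → [6, 0, 8, 0, 12]
append lst[1]+lst[0] = 0+6 = 6 → [6, 0, 8, 0, 12, 6]
pop(1) removes 0 → [6, 8, 0, 12, 6]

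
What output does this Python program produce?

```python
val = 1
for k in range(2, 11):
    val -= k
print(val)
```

k=2: val = 1-2 = -1
k=3: val = (-1)-3 = -4
k=4: val = (-4)-4 = -8
k=5: val = (-8)-5 = -13
k=6: val = (-13)-6 = -19
k=7: val = (-19)-7 = -26
k=8: val = (-26)-8 = -34
k=9: val = (-34)-9 = -43
k=10: val = (-43)-10 = -53

-53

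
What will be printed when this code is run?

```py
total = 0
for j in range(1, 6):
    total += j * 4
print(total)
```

60

j=1: total = 0+1*4 = 4
j=2: total = 4+2*4 = 12
j=3: total = 12+3*4 = 24
j=4: total = 24+4*4 = 40
j=5: total = 40+5*4 = 60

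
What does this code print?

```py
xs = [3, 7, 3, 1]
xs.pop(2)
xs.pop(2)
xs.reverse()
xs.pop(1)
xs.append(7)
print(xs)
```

[7, 7]

pop(2) removes 3 → [3, 7, 1]
pop(2) removes 1 → [3, 7]
reverse → [7, 3]
pop(1) removes 3 → [7]
append 7 → [7, 7]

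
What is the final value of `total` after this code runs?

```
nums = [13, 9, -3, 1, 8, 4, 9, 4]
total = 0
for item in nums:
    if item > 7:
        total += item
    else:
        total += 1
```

item=13: >7, total = 0+13 = 13
item=9: >7, total = 13+9 = 22
item=-3: not >7, total = 22+1 = 23
item=1: not >7, total = 23+1 = 24
item=8: >7, total = 24+8 = 32
item=4: not >7, total = 32+1 = 33
item=9: >7, total = 33+9 = 42
item=4: not >7, total = 42+1 = 43

43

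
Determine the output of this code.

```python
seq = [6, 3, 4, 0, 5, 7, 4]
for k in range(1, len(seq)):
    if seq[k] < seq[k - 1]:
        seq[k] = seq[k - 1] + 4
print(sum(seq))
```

126

k=1: 3<6, seq[1] = 6+4 = 10 → [6, 10, 4, 0, 5, 7, 4]
k=2: 4<10, seq[2] = 10+4 = 14 → [6, 10, 14, 0, 5, 7, 4]
k=3: 0<14, seq[3] = 14+4 = 18 → [6, 10, 14, 18, 5, 7, 4]
k=4: 5<18, seq[4] = 18+4 = 22 → [6, 10, 14, 18, 22, 7, 4]
k=5: 7<22, seq[5] = 22+4 = 26 → [6, 10, 14, 18, 22, 26, 4]
k=6: 4<26, seq[6] = 26+4 = 30 → [6, 10, 14, 18, 22, 26, 30]
sum = 126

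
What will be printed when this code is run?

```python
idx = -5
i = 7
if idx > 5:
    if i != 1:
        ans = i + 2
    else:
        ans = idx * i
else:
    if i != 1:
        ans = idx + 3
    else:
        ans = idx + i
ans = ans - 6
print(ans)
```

idx=-5, i=7
idx > 5 is False; i != 1 is True
→ ans = idx + 3 = -2
ans = (-2)-6 = -8

-8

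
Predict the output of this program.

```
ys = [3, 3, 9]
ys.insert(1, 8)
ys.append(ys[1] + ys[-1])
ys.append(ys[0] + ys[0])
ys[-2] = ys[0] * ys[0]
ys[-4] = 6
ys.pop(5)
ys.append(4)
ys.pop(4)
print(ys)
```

[3, 8, 6, 9, 4]

insert 8 at 1 → [3, 8, 3, 9]
append ys[1]+ys[-1] = 8+9 = 17 → [3, 8, 3, 9, 17]
append ys[0]+ys[0] = 3+3 = 6 → [3, 8, 3, 9, 17, 6]
ys[-2] = ys[0]*ys[0] = 3*3 = 9 → [3, 8, 3, 9, 9, 6]
ys[-4] = 6 → [3, 8, 6, 9, 9, 6]
pop(5) removes 6 → [3, 8, 6, 9, 9]
append 4 → [3, 8, 6, 9, 9, 4]
pop(4) removes 9 → [3, 8, 6, 9, 4]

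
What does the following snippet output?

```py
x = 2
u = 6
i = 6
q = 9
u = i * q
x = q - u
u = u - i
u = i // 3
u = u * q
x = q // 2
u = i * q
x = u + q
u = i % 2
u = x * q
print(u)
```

u = 6*9 = 54
x = 9-54 = -45
u = 54-6 = 48
u = 6//3 = 2
u = 2*9 = 18
x = 9//2 = 4
u = 6*9 = 54
x = 54+9 = 63
u = 6%2 = 0
u = 63*9 = 567

567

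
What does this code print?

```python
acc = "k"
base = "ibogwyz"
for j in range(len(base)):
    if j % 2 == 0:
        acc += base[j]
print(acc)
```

kiowz

j=0: add 'i' → 'ki'
j=1: skip
j=2: add 'o' → 'kio'
j=3: skip
j=4: add 'w' → 'kiow'
j=5: skip
j=6: add 'z' → 'kiowz'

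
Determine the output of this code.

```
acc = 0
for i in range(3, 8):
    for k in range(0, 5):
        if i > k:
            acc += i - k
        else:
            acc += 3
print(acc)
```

85

i=3,k=0: 3>0, acc = 0+3 = 3
i=3,k=1: 3>1, acc = 3+2 = 5
i=3,k=2: 3>2, acc = 5+1 = 6
i=3,k=3: not 3>3, acc = 6+3 = 9
i=3,k=4: not 3>4, acc = 9+3 = 12
i=4,k=0: 4>0, acc = 12+4 = 16
i=4,k=1: 4>1, acc = 16+3 = 19
i=4,k=2: 4>2, acc = 19+2 = 21
i=4,k=3: 4>3, acc = 21+1 = 22
i=4,k=4: not 4>4, acc = 22+3 = 25
i=5,k=0: 5>0, acc = 25+5 = 30
i=5,k=1: 5>1, acc = 30+4 = 34
i=5,k=2: 5>2, acc = 34+3 = 37
i=5,k=3: 5>3, acc = 37+2 = 39
i=5,k=4: 5>4, acc = 39+1 = 40
i=6,k=0: 6>0, acc = 40+6 = 46
i=6,k=1: 6>1, acc = 46+5 = 51
i=6,k=2: 6>2, acc = 51+4 = 55
i=6,k=3: 6>3, acc = 55+3 = 58
i=6,k=4: 6>4, acc = 58+2 = 60
i=7,k=0: 7>0, acc = 60+7 = 67
i=7,k=1: 7>1, acc = 67+6 = 73
i=7,k=2: 7>2, acc = 73+5 = 78
i=7,k=3: 7>3, acc = 78+4 = 82
i=7,k=4: 7>4, acc = 82+3 = 85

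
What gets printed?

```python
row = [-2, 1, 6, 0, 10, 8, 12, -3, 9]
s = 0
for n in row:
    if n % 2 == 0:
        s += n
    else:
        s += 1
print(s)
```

n=-2: even, s = 0+(-2) = -2
n=1: not even, s = (-2)+1 = -1
n=6: even, s = (-1)+6 = 5
n=0: even, s = 5+0 = 5
n=10: even, s = 5+10 = 15
n=8: even, s = 15+8 = 23
n=12: even, s = 23+12 = 35
n=-3: not even, s = 35+1 = 36
n=9: not even, s = 36+1 = 37

37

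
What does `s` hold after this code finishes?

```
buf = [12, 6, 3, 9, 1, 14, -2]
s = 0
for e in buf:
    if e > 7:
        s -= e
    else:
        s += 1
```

-31

e=12: >7, s = 0-12 = -12
e=6: not >7, s = (-12)+1 = -11
e=3: not >7, s = (-11)+1 = -10
e=9: >7, s = (-10)-9 = -19
e=1: not >7, s = (-19)+1 = -18
e=14: >7, s = (-18)-14 = -32
e=-2: not >7, s = (-32)+1 = -31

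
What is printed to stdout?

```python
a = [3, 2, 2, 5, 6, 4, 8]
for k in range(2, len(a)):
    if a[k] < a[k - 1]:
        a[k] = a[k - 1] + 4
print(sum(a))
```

k=2: 2>=2, unchanged → [3, 2, 2, 5, 6, 4, 8]
k=3: 5>=2, unchanged → [3, 2, 2, 5, 6, 4, 8]
k=4: 6>=5, unchanged → [3, 2, 2, 5, 6, 4, 8]
k=5: 4<6, a[5] = 6+4 = 10 → [3, 2, 2, 5, 6, 10, 8]
k=6: 8<10, a[6] = 10+4 = 14 → [3, 2, 2, 5, 6, 10, 14]
sum = 42

42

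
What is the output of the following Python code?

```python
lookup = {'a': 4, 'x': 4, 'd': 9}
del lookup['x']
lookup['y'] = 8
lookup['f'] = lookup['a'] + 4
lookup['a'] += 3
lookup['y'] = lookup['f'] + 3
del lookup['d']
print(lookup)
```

{'a': 7, 'y': 11, 'f': 8}

del 'x' → {'a': 4, 'd': 9}
lookup['y'] = 8 → {'a': 4, 'd': 9, 'y': 8}
lookup['f'] = lookup['a']+4 = 8 → {'a': 4, 'd': 9, 'y': 8, 'f': 8}
lookup['a'] = 4+3 = 7 → {'a': 7, 'd': 9, 'y': 8, 'f': 8}
lookup['y'] = lookup['f']+3 = 11 → {'a': 7, 'd': 9, 'y': 11, 'f': 8}
del 'd' → {'a': 7, 'y': 11, 'f': 8}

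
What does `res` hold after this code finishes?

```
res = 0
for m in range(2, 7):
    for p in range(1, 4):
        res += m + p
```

m=2,p=1: res = 0+3 = 3
m=2,p=2: res = 3+4 = 7
m=2,p=3: res = 7+5 = 12
m=3,p=1: res = 12+4 = 16
m=3,p=2: res = 16+5 = 21
m=3,p=3: res = 21+6 = 27
m=4,p=1: res = 27+5 = 32
m=4,p=2: res = 32+6 = 38
m=4,p=3: res = 38+7 = 45
m=5,p=1: res = 45+6 = 51
m=5,p=2: res = 51+7 = 58
m=5,p=3: res = 58+8 = 66
m=6,p=1: res = 66+7 = 73
m=6,p=2: res = 73+8 = 81
m=6,p=3: res = 81+9 = 90

90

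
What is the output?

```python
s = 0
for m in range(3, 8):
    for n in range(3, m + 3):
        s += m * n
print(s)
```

725

m=3,n=3: s = 0+9 = 9
m=3,n=4: s = 9+12 = 21
m=3,n=5: s = 21+15 = 36
m=4,n=3: s = 36+12 = 48
m=4,n=4: s = 48+16 = 64
m=4,n=5: s = 64+20 = 84
m=4,n=6: s = 84+24 = 108
m=5,n=3: s = 108+15 = 123
m=5,n=4: s = 123+20 = 143
m=5,n=5: s = 143+25 = 168
m=5,n=6: s = 168+30 = 198
m=5,n=7: s = 198+35 = 233
m=6,n=3: s = 233+18 = 251
m=6,n=4: s = 251+24 = 275
m=6,n=5: s = 275+30 = 305
m=6,n=6: s = 305+36 = 341
m=6,n=7: s = 341+42 = 383
m=6,n=8: s = 383+48 = 431
m=7,n=3: s = 431+21 = 452
m=7,n=4: s = 452+28 = 480
m=7,n=5: s = 480+35 = 515
m=7,n=6: s = 515+42 = 557
m=7,n=7: s = 557+49 = 606
m=7,n=8: s = 606+56 = 662
m=7,n=9: s = 662+63 = 725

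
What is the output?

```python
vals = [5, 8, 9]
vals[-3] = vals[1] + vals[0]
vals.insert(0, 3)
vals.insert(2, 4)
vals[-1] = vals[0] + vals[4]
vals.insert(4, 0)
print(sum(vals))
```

vals[-3] = vals[1]+vals[0] = 8+5 = 13 → [13, 8, 9]
insert 3 at 0 → [3, 13, 8, 9]
insert 4 at 2 → [3, 13, 4, 8, 9]
vals[-1] = vals[0]+vals[4] = 3+9 = 12 → [3, 13, 4, 8, 12]
insert 0 at 4 → [3, 13, 4, 8, 0, 12]
sum = 40

40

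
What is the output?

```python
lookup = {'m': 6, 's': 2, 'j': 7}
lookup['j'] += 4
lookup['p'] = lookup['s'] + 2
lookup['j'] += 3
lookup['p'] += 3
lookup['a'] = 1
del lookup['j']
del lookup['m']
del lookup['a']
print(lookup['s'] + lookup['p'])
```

lookup['j'] = 7+4 = 11 → {'m': 6, 's': 2, 'j': 11}
lookup['p'] = lookup['s']+2 = 4 → {'m': 6, 's': 2, 'j': 11, 'p': 4}
lookup['j'] = 11+3 = 14 → {'m': 6, 's': 2, 'j': 14, 'p': 4}
lookup['p'] = 4+3 = 7 → {'m': 6, 's': 2, 'j': 14, 'p': 7}
lookup['a'] = 1 → {'m': 6, 's': 2, 'j': 14, 'p': 7, 'a': 1}
del 'j' → {'m': 6, 's': 2, 'p': 7, 'a': 1}
del 'm' → {'s': 2, 'p': 7, 'a': 1}
del 'a' → {'s': 2, 'p': 7}
lookup['s']+lookup['p'] = 2+7 = 9

9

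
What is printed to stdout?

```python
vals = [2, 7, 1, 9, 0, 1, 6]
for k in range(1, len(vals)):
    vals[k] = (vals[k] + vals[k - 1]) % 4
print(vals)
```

[2, 1, 2, 3, 3, 0, 2]

k=1: vals[1] = (7+2)%4 = 1 → [2, 1, 1, 9, 0, 1, 6]
k=2: vals[2] = (1+1)%4 = 2 → [2, 1, 2, 9, 0, 1, 6]
k=3: vals[3] = (9+2)%4 = 3 → [2, 1, 2, 3, 0, 1, 6]
k=4: vals[4] = (0+3)%4 = 3 → [2, 1, 2, 3, 3, 1, 6]
k=5: vals[5] = (1+3)%4 = 0 → [2, 1, 2, 3, 3, 0, 6]
k=6: vals[6] = (6+0)%4 = 2 → [2, 1, 2, 3, 3, 0, 2]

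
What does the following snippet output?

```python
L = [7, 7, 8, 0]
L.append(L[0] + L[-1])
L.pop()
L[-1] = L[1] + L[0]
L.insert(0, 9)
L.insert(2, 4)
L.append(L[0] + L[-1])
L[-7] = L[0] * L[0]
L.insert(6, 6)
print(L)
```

append L[0]+L[-1] = 7+0 = 7 → [7, 7, 8, 0, 7]
pop() removes 7 → [7, 7, 8, 0]
L[-1] = L[1]+L[0] = 7+7 = 14 → [7, 7, 8, 14]
insert 9 at 0 → [9, 7, 7, 8, 14]
insert 4 at 2 → [9, 7, 4, 7, 8, 14]
append L[0]+L[-1] = 9+14 = 23 → [9, 7, 4, 7, 8, 14, 23]
L[-7] = L[0]*L[0] = 9*9 = 81 → [81, 7, 4, 7, 8, 14, 23]
insert 6 at 6 → [81, 7, 4, 7, 8, 14, 6, 23]

[81, 7, 4, 7, 8, 14, 6, 23]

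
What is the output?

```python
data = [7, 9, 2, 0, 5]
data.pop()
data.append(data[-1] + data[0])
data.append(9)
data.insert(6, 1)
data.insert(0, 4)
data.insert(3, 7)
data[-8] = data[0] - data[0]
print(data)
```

pop() removes 5 → [7, 9, 2, 0]
append data[-1]+data[0] = 0+7 = 7 → [7, 9, 2, 0, 7]
append 9 → [7, 9, 2, 0, 7, 9]
insert 1 at 6 → [7, 9, 2, 0, 7, 9, 1]
insert 4 at 0 → [4, 7, 9, 2, 0, 7, 9, 1]
insert 7 at 3 → [4, 7, 9, 7, 2, 0, 7, 9, 1]
data[-8] = data[0]-data[0] = 4-4 = 0 → [4, 0, 9, 7, 2, 0, 7, 9, 1]

[4, 0, 9, 7, 2, 0, 7, 9, 1]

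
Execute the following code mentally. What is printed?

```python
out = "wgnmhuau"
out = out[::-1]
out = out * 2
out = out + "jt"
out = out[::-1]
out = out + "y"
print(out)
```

tjwgnmhuauwgnmhuauy

reverse → 'uauhmngw'
repeat ×2 → 'uauhmngwuauhmngw'
+ 'jt' → 'uauhmngwuauhmngwjt'
reverse → 'tjwgnmhuauwgnmhuau'
+ 'y' → 'tjwgnmhuauwgnmhuauy'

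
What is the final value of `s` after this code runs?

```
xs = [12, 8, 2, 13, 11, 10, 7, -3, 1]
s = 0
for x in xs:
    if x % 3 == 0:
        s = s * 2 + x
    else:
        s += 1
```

34

x=12: %3==0, s = 0*2+12 = 12
x=8: not %3==0, s = 12+1 = 13
x=2: not %3==0, s = 13+1 = 14
x=13: not %3==0, s = 14+1 = 15
x=11: not %3==0, s = 15+1 = 16
x=10: not %3==0, s = 16+1 = 17
x=7: not %3==0, s = 17+1 = 18
x=-3: %3==0, s = 18*2+(-3) = 33
x=1: not %3==0, s = 33+1 = 34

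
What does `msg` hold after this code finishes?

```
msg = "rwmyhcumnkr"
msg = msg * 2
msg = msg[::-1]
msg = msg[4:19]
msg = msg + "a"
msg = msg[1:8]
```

'chymwrr'

repeat ×2 → 'rwmyhcumnkrrwmyhcumnkr'
reverse → 'rknmuchymwrrknmuchymwr'
slice [4:19] → 'uchymwrrknmuchy'
+ 'a' → 'uchymwrrknmuchya'
slice [1:8] → 'chymwrr'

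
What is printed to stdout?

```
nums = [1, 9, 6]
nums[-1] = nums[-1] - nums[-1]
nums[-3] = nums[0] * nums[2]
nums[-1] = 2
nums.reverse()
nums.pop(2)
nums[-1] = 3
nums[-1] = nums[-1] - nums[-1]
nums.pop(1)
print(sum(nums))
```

2

nums[-1] = nums[-1]-nums[-1] = 6-6 = 0 → [1, 9, 0]
nums[-3] = nums[0]*nums[2] = 1*0 = 0 → [0, 9, 0]
nums[-1] = 2 → [0, 9, 2]
reverse → [2, 9, 0]
pop(2) removes 0 → [2, 9]
nums[-1] = 3 → [2, 3]
nums[-1] = nums[-1]-nums[-1] = 3-3 = 0 → [2, 0]
pop(1) removes 0 → [2]
sum = 2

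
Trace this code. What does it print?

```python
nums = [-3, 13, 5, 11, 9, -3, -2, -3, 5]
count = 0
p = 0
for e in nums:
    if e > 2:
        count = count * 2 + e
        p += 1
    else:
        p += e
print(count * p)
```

e=-3: not >2; p=-3
e=13: >2, count = 0*2+13 = 13; p=-2
e=5: >2, count = 13*2+5 = 31; p=-1
e=11: >2, count = 31*2+11 = 73; p=0
e=9: >2, count = 73*2+9 = 155; p=1
e=-3: not >2; p=-2
e=-2: not >2; p=-4
e=-3: not >2; p=-7
e=5: >2, count = 155*2+5 = 315; p=-6
count*p = 315*(-6) = -1890

-1890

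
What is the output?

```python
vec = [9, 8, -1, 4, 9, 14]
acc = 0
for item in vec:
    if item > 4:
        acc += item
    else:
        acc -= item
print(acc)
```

37

item=9: >4, acc = 0+9 = 9
item=8: >4, acc = 9+8 = 17
item=-1: not >4, acc = 17-(-1) = 18
item=4: not >4, acc = 18-4 = 14
item=9: >4, acc = 14+9 = 23
item=14: >4, acc = 23+14 = 37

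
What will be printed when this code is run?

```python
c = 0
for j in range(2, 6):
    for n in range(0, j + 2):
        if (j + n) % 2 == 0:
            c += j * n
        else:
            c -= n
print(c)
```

j=2,n=0: even sum, c = 0+0 = 0
j=2,n=1: odd sum, c = 0-1 = -1
j=2,n=2: even sum, c = (-1)+4 = 3
j=2,n=3: odd sum, c = 3-3 = 0
j=3,n=0: odd sum, c = 0-0 = 0
j=3,n=1: even sum, c = 0+3 = 3
j=3,n=2: odd sum, c = 3-2 = 1
j=3,n=3: even sum, c = 1+9 = 10
j=3,n=4: odd sum, c = 10-4 = 6
j=4,n=0: even sum, c = 6+0 = 6
j=4,n=1: odd sum, c = 6-1 = 5
j=4,n=2: even sum, c = 5+8 = 13
j=4,n=3: odd sum, c = 13-3 = 10
j=4,n=4: even sum, c = 10+16 = 26
j=4,n=5: odd sum, c = 26-5 = 21
j=5,n=0: odd sum, c = 21-0 = 21
j=5,n=1: even sum, c = 21+5 = 26
j=5,n=2: odd sum, c = 26-2 = 24
j=5,n=3: even sum, c = 24+15 = 39
j=5,n=4: odd sum, c = 39-4 = 35
j=5,n=5: even sum, c = 35+25 = 60
j=5,n=6: odd sum, c = 60-6 = 54

54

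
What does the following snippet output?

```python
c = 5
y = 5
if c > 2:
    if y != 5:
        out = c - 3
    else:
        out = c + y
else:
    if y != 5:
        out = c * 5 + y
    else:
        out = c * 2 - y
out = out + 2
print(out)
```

c=5, y=5
c > 2 is True; y != 5 is False
→ out = c + y = 10
out = 10+2 = 12

12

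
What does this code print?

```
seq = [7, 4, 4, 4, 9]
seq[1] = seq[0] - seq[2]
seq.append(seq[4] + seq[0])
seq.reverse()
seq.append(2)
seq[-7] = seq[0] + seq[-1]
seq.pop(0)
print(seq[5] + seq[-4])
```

seq[1] = seq[0]-seq[2] = 7-4 = 3 → [7, 3, 4, 4, 9]
append seq[4]+seq[0] = 9+7 = 16 → [7, 3, 4, 4, 9, 16]
reverse → [16, 9, 4, 4, 3, 7]
append 2 → [16, 9, 4, 4, 3, 7, 2]
seq[-7] = seq[0]+seq[-1] = 16+2 = 18 → [18, 9, 4, 4, 3, 7, 2]
pop(0) removes 18 → [9, 4, 4, 3, 7, 2]
seq[5]+seq[-4] = 2+4 = 6

6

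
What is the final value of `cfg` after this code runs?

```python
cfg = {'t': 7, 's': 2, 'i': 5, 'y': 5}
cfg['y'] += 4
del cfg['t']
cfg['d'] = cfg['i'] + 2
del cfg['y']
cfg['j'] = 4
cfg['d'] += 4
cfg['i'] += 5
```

cfg['y'] = 5+4 = 9 → {'t': 7, 's': 2, 'i': 5, 'y': 9}
del 't' → {'s': 2, 'i': 5, 'y': 9}
cfg['d'] = cfg['i']+2 = 7 → {'s': 2, 'i': 5, 'y': 9, 'd': 7}
del 'y' → {'s': 2, 'i': 5, 'd': 7}
cfg['j'] = 4 → {'s': 2, 'i': 5, 'd': 7, 'j': 4}
cfg['d'] = 7+4 = 11 → {'s': 2, 'i': 5, 'd': 11, 'j': 4}
cfg['i'] = 5+5 = 10 → {'s': 2, 'i': 10, 'd': 11, 'j': 4}

{'s': 2, 'i': 10, 'd': 11, 'j': 4}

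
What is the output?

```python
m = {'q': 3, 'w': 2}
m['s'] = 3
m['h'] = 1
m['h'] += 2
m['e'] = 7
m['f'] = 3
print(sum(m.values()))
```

m['s'] = 3 → {'q': 3, 'w': 2, 's': 3}
m['h'] = 1 → {'q': 3, 'w': 2, 's': 3, 'h': 1}
m['h'] = 1+2 = 3 → {'q': 3, 'w': 2, 's': 3, 'h': 3}
m['e'] = 7 → {'q': 3, 'w': 2, 's': 3, 'h': 3, 'e': 7}
m['f'] = 3 → {'q': 3, 'w': 2, 's': 3, 'h': 3, 'e': 7, 'f': 3}
sum of values = 21

21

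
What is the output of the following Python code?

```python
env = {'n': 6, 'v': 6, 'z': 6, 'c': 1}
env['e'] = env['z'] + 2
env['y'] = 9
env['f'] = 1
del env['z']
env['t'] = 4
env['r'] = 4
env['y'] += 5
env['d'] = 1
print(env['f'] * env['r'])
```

env['e'] = env['z']+2 = 8 → {'n': 6, 'v': 6, 'z': 6, 'c': 1, 'e': 8}
env['y'] = 9 → {'n': 6, 'v': 6, 'z': 6, 'c': 1, 'e': 8, 'y': 9}
env['f'] = 1 → {'n': 6, 'v': 6, 'z': 6, 'c': 1, 'e': 8, 'y': 9, 'f': 1}
del 'z' → {'n': 6, 'v': 6, 'c': 1, 'e': 8, 'y': 9, 'f': 1}
env['t'] = 4 → {'n': 6, 'v': 6, 'c': 1, 'e': 8, 'y': 9, 'f': 1, 't': 4}
env['r'] = 4 → {'n': 6, 'v': 6, 'c': 1, 'e': 8, 'y': 9, 'f': 1, 't': 4, 'r': 4}
env['y'] = 9+5 = 14 → {'n': 6, 'v': 6, 'c': 1, 'e': 8, 'y': 14, 'f': 1, 't': 4, 'r': 4}
env['d'] = 1 → {'n': 6, 'v': 6, 'c': 1, 'e': 8, 'y': 14, 'f': 1, 't': 4, 'r': 4, 'd': 1}
env['f']*env['r'] = 1*4 = 4

4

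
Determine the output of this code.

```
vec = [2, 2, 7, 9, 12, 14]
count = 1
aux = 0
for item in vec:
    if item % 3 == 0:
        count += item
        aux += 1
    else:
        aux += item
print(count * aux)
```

item=2: not %3==0; aux=2
item=2: not %3==0; aux=4
item=7: not %3==0; aux=11
item=9: %3==0, count = 1+9 = 10; aux=12
item=12: %3==0, count = 10+12 = 22; aux=13
item=14: not %3==0; aux=27
count*aux = 22*27 = 594

594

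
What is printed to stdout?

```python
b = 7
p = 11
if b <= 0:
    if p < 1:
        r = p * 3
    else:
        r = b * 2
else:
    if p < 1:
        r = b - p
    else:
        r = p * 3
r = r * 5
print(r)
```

b=7, p=11
b <= 0 is False; p < 1 is False
→ r = p * 3 = 33
r = 33*5 = 165

165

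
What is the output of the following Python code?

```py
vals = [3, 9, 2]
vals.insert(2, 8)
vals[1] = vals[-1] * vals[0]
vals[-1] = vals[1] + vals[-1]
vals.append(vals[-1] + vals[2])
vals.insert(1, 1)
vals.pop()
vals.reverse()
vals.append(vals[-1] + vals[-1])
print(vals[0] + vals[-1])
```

insert 8 at 2 → [3, 9, 8, 2]
vals[1] = vals[-1]*vals[0] = 2*3 = 6 → [3, 6, 8, 2]
vals[-1] = vals[1]+vals[-1] = 6+2 = 8 → [3, 6, 8, 8]
append vals[-1]+vals[2] = 8+8 = 16 → [3, 6, 8, 8, 16]
insert 1 at 1 → [3, 1, 6, 8, 8, 16]
pop() removes 16 → [3, 1, 6, 8, 8]
reverse → [8, 8, 6, 1, 3]
append vals[-1]+vals[-1] = 3+3 = 6 → [8, 8, 6, 1, 3, 6]
vals[0]+vals[-1] = 8+6 = 14

14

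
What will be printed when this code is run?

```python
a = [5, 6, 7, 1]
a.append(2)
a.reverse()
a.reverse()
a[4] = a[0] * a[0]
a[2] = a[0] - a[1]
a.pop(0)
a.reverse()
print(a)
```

[25, 1, -1, 6]

append 2 → [5, 6, 7, 1, 2]
reverse → [2, 1, 7, 6, 5]
reverse → [5, 6, 7, 1, 2]
a[4] = a[0]*a[0] = 5*5 = 25 → [5, 6, 7, 1, 25]
a[2] = a[0]-a[1] = 5-6 = -1 → [5, 6, -1, 1, 25]
pop(0) removes 5 → [6, -1, 1, 25]
reverse → [25, 1, -1, 6]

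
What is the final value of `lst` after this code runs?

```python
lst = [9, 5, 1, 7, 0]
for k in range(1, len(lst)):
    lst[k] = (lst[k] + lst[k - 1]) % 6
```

[9, 2, 3, 4, 4]

k=1: lst[1] = (5+9)%6 = 2 → [9, 2, 1, 7, 0]
k=2: lst[2] = (1+2)%6 = 3 → [9, 2, 3, 7, 0]
k=3: lst[3] = (7+3)%6 = 4 → [9, 2, 3, 4, 0]
k=4: lst[4] = (0+4)%6 = 4 → [9, 2, 3, 4, 4]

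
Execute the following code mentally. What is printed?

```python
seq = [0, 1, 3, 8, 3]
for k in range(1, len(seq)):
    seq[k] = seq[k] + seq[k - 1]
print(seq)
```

k=1: seq[1] = 1+0 = 1 → [0, 1, 3, 8, 3]
k=2: seq[2] = 3+1 = 4 → [0, 1, 4, 8, 3]
k=3: seq[3] = 8+4 = 12 → [0, 1, 4, 12, 3]
k=4: seq[4] = 3+12 = 15 → [0, 1, 4, 12, 15]

[0, 1, 4, 12, 15]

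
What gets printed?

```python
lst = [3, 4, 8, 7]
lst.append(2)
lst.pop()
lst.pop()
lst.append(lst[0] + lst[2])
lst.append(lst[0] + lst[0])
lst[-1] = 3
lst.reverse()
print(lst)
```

append 2 → [3, 4, 8, 7, 2]
pop() removes 2 → [3, 4, 8, 7]
pop() removes 7 → [3, 4, 8]
append lst[0]+lst[2] = 3+8 = 11 → [3, 4, 8, 11]
append lst[0]+lst[0] = 3+3 = 6 → [3, 4, 8, 11, 6]
lst[-1] = 3 → [3, 4, 8, 11, 3]
reverse → [3, 11, 8, 4, 3]

[3, 11, 8, 4, 3]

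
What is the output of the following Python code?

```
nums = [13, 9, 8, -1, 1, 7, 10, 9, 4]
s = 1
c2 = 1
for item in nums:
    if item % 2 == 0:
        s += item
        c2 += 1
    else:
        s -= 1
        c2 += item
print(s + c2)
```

59

item=13: not even, s = 1-1 = 0; c2=14
item=9: not even, s = 0-1 = -1; c2=23
item=8: even, s = (-1)+8 = 7; c2=24
item=-1: not even, s = 7-1 = 6; c2=23
item=1: not even, s = 6-1 = 5; c2=24
item=7: not even, s = 5-1 = 4; c2=31
item=10: even, s = 4+10 = 14; c2=32
item=9: not even, s = 14-1 = 13; c2=41
item=4: even, s = 13+4 = 17; c2=42
s+c2 = 17+42 = 59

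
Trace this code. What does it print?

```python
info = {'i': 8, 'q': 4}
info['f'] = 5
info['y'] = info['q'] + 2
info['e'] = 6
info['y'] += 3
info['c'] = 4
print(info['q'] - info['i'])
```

info['f'] = 5 → {'i': 8, 'q': 4, 'f': 5}
info['y'] = info['q']+2 = 6 → {'i': 8, 'q': 4, 'f': 5, 'y': 6}
info['e'] = 6 → {'i': 8, 'q': 4, 'f': 5, 'y': 6, 'e': 6}
info['y'] = 6+3 = 9 → {'i': 8, 'q': 4, 'f': 5, 'y': 9, 'e': 6}
info['c'] = 4 → {'i': 8, 'q': 4, 'f': 5, 'y': 9, 'e': 6, 'c': 4}
info['q']-info['i'] = 4-8 = -4

-4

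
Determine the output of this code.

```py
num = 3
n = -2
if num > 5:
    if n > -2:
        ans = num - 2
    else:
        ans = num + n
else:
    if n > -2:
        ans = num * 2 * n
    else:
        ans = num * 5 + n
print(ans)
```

13

num=3, n=-2
num > 5 is False; n > -2 is False
→ ans = num * 5 + n = 13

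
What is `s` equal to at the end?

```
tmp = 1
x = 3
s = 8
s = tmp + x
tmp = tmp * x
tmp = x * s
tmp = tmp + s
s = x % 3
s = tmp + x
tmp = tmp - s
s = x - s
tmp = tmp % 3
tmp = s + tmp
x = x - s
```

s = 1+3 = 4
tmp = 1*3 = 3
tmp = 3*4 = 12
tmp = 12+4 = 16
s = 3%3 = 0
s = 16+3 = 19
tmp = 16-19 = -3
s = 3-19 = -16
tmp = (-3)%3 = 0
tmp = (-16)+0 = -16
x = 3-(-16) = 19

-16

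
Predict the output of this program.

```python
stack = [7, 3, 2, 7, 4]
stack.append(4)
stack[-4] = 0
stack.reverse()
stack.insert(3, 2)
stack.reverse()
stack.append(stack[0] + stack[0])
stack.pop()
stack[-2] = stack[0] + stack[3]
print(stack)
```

append 4 → [7, 3, 2, 7, 4, 4]
stack[-4] = 0 → [7, 3, 0, 7, 4, 4]
reverse → [4, 4, 7, 0, 3, 7]
insert 2 at 3 → [4, 4, 7, 2, 0, 3, 7]
reverse → [7, 3, 0, 2, 7, 4, 4]
append stack[0]+stack[0] = 7+7 = 14 → [7, 3, 0, 2, 7, 4, 4, 14]
pop() removes 14 → [7, 3, 0, 2, 7, 4, 4]
stack[-2] = stack[0]+stack[3] = 7+2 = 9 → [7, 3, 0, 2, 7, 9, 4]

[7, 3, 0, 2, 7, 9, 4]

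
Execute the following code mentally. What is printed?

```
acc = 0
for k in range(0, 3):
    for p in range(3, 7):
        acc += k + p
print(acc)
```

66

k=0,p=3: acc = 0+3 = 3
k=0,p=4: acc = 3+4 = 7
k=0,p=5: acc = 7+5 = 12
k=0,p=6: acc = 12+6 = 18
k=1,p=3: acc = 18+4 = 22
k=1,p=4: acc = 22+5 = 27
k=1,p=5: acc = 27+6 = 33
k=1,p=6: acc = 33+7 = 40
k=2,p=3: acc = 40+5 = 45
k=2,p=4: acc = 45+6 = 51
k=2,p=5: acc = 51+7 = 58
k=2,p=6: acc = 58+8 = 66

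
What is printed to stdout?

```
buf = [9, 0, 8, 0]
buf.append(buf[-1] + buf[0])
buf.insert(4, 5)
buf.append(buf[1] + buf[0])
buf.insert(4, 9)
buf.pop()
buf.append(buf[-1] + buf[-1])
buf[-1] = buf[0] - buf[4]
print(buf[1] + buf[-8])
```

append buf[-1]+buf[0] = 0+9 = 9 → [9, 0, 8, 0, 9]
insert 5 at 4 → [9, 0, 8, 0, 5, 9]
append buf[1]+buf[0] = 0+9 = 9 → [9, 0, 8, 0, 5, 9, 9]
insert 9 at 4 → [9, 0, 8, 0, 9, 5, 9, 9]
pop() removes 9 → [9, 0, 8, 0, 9, 5, 9]
append buf[-1]+buf[-1] = 9+9 = 18 → [9, 0, 8, 0, 9, 5, 9, 18]
buf[-1] = buf[0]-buf[4] = 9-9 = 0 → [9, 0, 8, 0, 9, 5, 9, 0]
buf[1]+buf[-8] = 0+9 = 9

9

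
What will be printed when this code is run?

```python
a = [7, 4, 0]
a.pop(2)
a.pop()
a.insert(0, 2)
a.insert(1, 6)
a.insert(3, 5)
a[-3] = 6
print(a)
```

[2, 6, 7, 5]

pop(2) removes 0 → [7, 4]
pop() removes 4 → [7]
insert 2 at 0 → [2, 7]
insert 6 at 1 → [2, 6, 7]
insert 5 at 3 → [2, 6, 7, 5]
a[-3] = 6 → [2, 6, 7, 5]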